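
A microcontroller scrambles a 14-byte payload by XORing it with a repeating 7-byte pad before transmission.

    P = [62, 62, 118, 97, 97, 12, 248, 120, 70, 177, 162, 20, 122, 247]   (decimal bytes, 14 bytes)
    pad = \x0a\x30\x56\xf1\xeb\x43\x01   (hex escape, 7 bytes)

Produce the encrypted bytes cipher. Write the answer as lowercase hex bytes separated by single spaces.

34 0e 20 90 8a 4f f9 72 76 e7 53 ff 39 f6

The 7-byte key repeats, so the effective keystream is 0a 30 56 f1 eb 43 01 0a 30 56 f1 eb 43 01.
byte 0: 3e XOR 0a = 34
byte 1: 3e XOR 30 = 0e
byte 2: 76 XOR 56 = 20
byte 3: 61 XOR f1 = 90
byte 4: 61 XOR eb = 8a
byte 5: 0c XOR 43 = 4f
byte 6: f8 XOR 01 = f9
byte 7: 78 XOR 0a = 72
byte 8: 46 XOR 30 = 76
byte 9: b1 XOR 56 = e7
byte 10: a2 XOR f1 = 53
byte 11: 14 XOR eb = ff
byte 12: 7a XOR 43 = 39
byte 13: f7 XOR 01 = f6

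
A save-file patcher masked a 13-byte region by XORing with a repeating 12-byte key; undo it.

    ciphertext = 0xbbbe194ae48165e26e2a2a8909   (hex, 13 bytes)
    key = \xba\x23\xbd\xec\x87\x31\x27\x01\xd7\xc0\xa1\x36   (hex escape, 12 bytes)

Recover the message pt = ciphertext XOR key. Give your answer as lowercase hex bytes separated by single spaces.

The 12-byte key repeats, so the effective keystream is ba 23 bd ec 87 31 27 01 d7 c0 a1 36 ba.
byte 0: 10111011 XOR 10111010 = 00000001
byte 1: 10111110 XOR 00100011 = 10011101
byte 2: 00011001 XOR 10111101 = 10100100
byte 3: 01001010 XOR 11101100 = 10100110
byte 4: 11100100 XOR 10000111 = 01100011
byte 5: 10000001 XOR 00110001 = 10110000
byte 6: 01100101 XOR 00100111 = 01000010
byte 7: 11100010 XOR 00000001 = 11100011
byte 8: 01101110 XOR 11010111 = 10111001
byte 9: 00101010 XOR 11000000 = 11101010
byte 10: 00101010 XOR 10100001 = 10001011
byte 11: 10001001 XOR 00110110 = 10111111
byte 12: 00001001 XOR 10111010 = 10110011

01 9d a4 a6 63 b0 42 e3 b9 ea 8b bf b3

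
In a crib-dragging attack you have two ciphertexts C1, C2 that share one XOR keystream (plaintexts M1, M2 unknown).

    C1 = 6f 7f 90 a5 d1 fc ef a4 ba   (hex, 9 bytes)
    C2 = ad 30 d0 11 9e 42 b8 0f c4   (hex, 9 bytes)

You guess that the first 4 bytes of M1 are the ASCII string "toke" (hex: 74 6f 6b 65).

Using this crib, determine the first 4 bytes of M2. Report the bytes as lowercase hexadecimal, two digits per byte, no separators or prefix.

First, C1 ⊕ C2 = (M1 ⊕ K) ⊕ (M2 ⊕ K) = M1 ⊕ M2, so the key drops out. Then M2 = (M1 ⊕ M2) ⊕ M1 over the first 4 bytes.
byte 0: (6f ^ ad) ^ 74 = c2 ^ 74 = b6
byte 1: (7f ^ 30) ^ 6f = 4f ^ 6f = 20
byte 2: (90 ^ d0) ^ 6b = 40 ^ 6b = 2b
byte 3: (a5 ^ 11) ^ 65 = b4 ^ 65 = d1

b6202bd1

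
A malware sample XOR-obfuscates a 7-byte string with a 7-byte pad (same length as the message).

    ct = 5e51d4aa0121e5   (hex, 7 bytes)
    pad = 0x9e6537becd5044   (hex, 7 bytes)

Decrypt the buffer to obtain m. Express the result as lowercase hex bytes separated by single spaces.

5e xor 9e = c0
51 xor 65 = 34
d4 xor 37 = e3
aa xor be = 14
01 xor cd = cc
21 xor 50 = 71
e5 xor 44 = a1

c0 34 e3 14 cc 71 a1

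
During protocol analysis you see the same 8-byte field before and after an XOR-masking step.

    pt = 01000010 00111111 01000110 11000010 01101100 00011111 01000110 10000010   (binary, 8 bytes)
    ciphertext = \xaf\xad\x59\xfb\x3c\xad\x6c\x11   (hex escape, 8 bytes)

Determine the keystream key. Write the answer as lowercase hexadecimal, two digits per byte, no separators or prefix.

ed921f3950b22a93

Since ciphertext = pt ⊕ key, XORing both sides with pt gives key = pt ⊕ ciphertext.
42 ⊕ af = ed
3f ⊕ ad = 92
46 ⊕ 59 = 1f
c2 ⊕ fb = 39
6c ⊕ 3c = 50
1f ⊕ ad = b2
46 ⊕ 6c = 2a
82 ⊕ 11 = 93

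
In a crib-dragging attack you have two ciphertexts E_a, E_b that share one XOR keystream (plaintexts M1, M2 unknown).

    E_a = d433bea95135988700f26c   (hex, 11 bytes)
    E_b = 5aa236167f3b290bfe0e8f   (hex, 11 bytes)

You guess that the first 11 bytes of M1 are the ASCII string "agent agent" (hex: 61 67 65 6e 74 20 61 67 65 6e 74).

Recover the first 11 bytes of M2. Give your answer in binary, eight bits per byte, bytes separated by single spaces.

11101111 11110110 11101101 11010001 01011010 00101110 11010000 11101011 10011011 10010010 10010111

First, E_a ⊕ E_b = (M1 ⊕ K) ⊕ (M2 ⊕ K) = M1 ⊕ M2, so the key drops out. Then M2 = (M1 ⊕ M2) ⊕ M1 over the first 11 bytes.
byte 0: (d4 xor 5a) xor 61 = 8e xor 61 = ef
byte 1: (33 xor a2) xor 67 = 91 xor 67 = f6
byte 2: (be xor 36) xor 65 = 88 xor 65 = ed
byte 3: (a9 xor 16) xor 6e = bf xor 6e = d1
byte 4: (51 xor 7f) xor 74 = 2e xor 74 = 5a
byte 5: (35 xor 3b) xor 20 = 0e xor 20 = 2e
byte 6: (98 xor 29) xor 61 = b1 xor 61 = d0
byte 7: (87 xor 0b) xor 67 = 8c xor 67 = eb
byte 8: (00 xor fe) xor 65 = fe xor 65 = 9b
byte 9: (f2 xor 0e) xor 6e = fc xor 6e = 92
byte 10: (6c xor 8f) xor 74 = e3 xor 74 = 97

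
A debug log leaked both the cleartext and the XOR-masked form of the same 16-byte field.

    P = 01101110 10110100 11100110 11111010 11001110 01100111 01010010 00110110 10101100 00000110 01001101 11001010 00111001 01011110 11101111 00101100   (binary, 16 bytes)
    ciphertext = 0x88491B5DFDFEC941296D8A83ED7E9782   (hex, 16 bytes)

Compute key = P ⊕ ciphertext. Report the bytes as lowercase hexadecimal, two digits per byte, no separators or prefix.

e6fdfda733999b77856bc749d42078ae

Since ciphertext = P ⊕ key, XORing both sides with P gives key = P ⊕ ciphertext.
6e ^ 88 = e6
b4 ^ 49 = fd
e6 ^ 1b = fd
fa ^ 5d = a7
ce ^ fd = 33
67 ^ fe = 99
52 ^ c9 = 9b
36 ^ 41 = 77
ac ^ 29 = 85
06 ^ 6d = 6b
4d ^ 8a = c7
ca ^ 83 = 49
39 ^ ed = d4
5e ^ 7e = 20
ef ^ 97 = 78
2c ^ 82 = ae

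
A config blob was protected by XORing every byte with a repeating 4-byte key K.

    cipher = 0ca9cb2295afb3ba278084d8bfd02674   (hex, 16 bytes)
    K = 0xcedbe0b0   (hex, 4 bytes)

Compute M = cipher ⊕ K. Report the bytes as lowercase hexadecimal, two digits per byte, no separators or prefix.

c2722b925b74530ae95b6468710bc6c4

The 4-byte key repeats, so the effective keystream is ce db e0 b0 ce db e0 b0 ce db e0 b0 ce db e0 b0.
byte 0: 00001100 ⊕ 11001110 = 11000010
byte 1: 10101001 ⊕ 11011011 = 01110010
byte 2: 11001011 ⊕ 11100000 = 00101011
byte 3: 00100010 ⊕ 10110000 = 10010010
byte 4: 10010101 ⊕ 11001110 = 01011011
byte 5: 10101111 ⊕ 11011011 = 01110100
byte 6: 10110011 ⊕ 11100000 = 01010011
byte 7: 10111010 ⊕ 10110000 = 00001010
byte 8: 00100111 ⊕ 11001110 = 11101001
byte 9: 10000000 ⊕ 11011011 = 01011011
byte 10: 10000100 ⊕ 11100000 = 01100100
byte 11: 11011000 ⊕ 10110000 = 01101000
byte 12: 10111111 ⊕ 11001110 = 01110001
byte 13: 11010000 ⊕ 11011011 = 00001011
byte 14: 00100110 ⊕ 11100000 = 11000110
byte 15: 01110100 ⊕ 10110000 = 11000100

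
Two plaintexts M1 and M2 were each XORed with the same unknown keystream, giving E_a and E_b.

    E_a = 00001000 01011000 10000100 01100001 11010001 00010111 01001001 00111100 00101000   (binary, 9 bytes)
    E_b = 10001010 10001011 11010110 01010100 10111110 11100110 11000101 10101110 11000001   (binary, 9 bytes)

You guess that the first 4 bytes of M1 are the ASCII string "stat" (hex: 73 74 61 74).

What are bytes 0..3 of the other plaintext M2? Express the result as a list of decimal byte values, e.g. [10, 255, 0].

First, E_a ⊕ E_b = (M1 ⊕ K) ⊕ (M2 ⊕ K) = M1 ⊕ M2, so the key drops out. Then M2 = (M1 ⊕ M2) ⊕ M1 over the first 4 bytes.
byte 0: (08 XOR 8a) XOR 73 = 82 XOR 73 = f1
byte 1: (58 XOR 8b) XOR 74 = d3 XOR 74 = a7
byte 2: (84 XOR d6) XOR 61 = 52 XOR 61 = 33
byte 3: (61 XOR 54) XOR 74 = 35 XOR 74 = 41

[241, 167, 51, 65]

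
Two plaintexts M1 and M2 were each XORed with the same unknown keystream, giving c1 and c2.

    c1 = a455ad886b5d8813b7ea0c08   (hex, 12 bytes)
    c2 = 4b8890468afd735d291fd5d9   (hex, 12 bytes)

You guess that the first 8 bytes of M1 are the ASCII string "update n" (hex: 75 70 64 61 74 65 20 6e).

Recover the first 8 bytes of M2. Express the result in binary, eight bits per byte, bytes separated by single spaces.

First, c1 ⊕ c2 = (M1 ⊕ K) ⊕ (M2 ⊕ K) = M1 ⊕ M2, so the key drops out. Then M2 = (M1 ⊕ M2) ⊕ M1 over the first 8 bytes.
byte 0: (a4 XOR 4b) XOR 75 = ef XOR 75 = 9a
byte 1: (55 XOR 88) XOR 70 = dd XOR 70 = ad
byte 2: (ad XOR 90) XOR 64 = 3d XOR 64 = 59
byte 3: (88 XOR 46) XOR 61 = ce XOR 61 = af
byte 4: (6b XOR 8a) XOR 74 = e1 XOR 74 = 95
byte 5: (5d XOR fd) XOR 65 = a0 XOR 65 = c5
byte 6: (88 XOR 73) XOR 20 = fb XOR 20 = db
byte 7: (13 XOR 5d) XOR 6e = 4e XOR 6e = 20

10011010 10101101 01011001 10101111 10010101 11000101 11011011 00100000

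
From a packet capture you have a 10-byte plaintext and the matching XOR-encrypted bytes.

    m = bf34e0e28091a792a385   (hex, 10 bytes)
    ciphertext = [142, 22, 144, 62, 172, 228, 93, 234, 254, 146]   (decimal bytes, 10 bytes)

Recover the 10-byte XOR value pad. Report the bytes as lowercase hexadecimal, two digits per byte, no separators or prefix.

312270dc2c75fa785d17

Since ciphertext = m ⊕ pad, XORing both sides with m gives pad = m ⊕ ciphertext.
bf XOR 8e = 31
34 XOR 16 = 22
e0 XOR 90 = 70
e2 XOR 3e = dc
80 XOR ac = 2c
91 XOR e4 = 75
a7 XOR 5d = fa
92 XOR ea = 78
a3 XOR fe = 5d
85 XOR 92 = 17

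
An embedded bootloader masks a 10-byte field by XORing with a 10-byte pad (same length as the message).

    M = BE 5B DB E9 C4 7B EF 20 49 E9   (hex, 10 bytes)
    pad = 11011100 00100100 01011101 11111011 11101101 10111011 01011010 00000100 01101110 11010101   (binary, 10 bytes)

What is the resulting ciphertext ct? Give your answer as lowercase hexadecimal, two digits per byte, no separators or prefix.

byte 0: 10111110 xor 11011100 = 01100010
byte 1: 01011011 xor 00100100 = 01111111
byte 2: 11011011 xor 01011101 = 10000110
byte 3: 11101001 xor 11111011 = 00010010
byte 4: 11000100 xor 11101101 = 00101001
byte 5: 01111011 xor 10111011 = 11000000
byte 6: 11101111 xor 01011010 = 10110101
byte 7: 00100000 xor 00000100 = 00100100
byte 8: 01001001 xor 01101110 = 00100111
byte 9: 11101001 xor 11010101 = 00111100

627f861229c0b524273c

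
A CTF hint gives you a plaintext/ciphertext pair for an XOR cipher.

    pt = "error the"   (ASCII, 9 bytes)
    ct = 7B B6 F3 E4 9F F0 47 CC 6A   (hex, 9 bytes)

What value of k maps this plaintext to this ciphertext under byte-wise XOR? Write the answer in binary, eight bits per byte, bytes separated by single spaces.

Since ct = pt ⊕ k, XORing both sides with pt gives k = pt ⊕ ct.
01100101 ⊕ 01111011 = 00011110
01110010 ⊕ 10110110 = 11000100
01110010 ⊕ 11110011 = 10000001
01101111 ⊕ 11100100 = 10001011
01110010 ⊕ 10011111 = 11101101
00100000 ⊕ 11110000 = 11010000
01110100 ⊕ 01000111 = 00110011
01101000 ⊕ 11001100 = 10100100
01100101 ⊕ 01101010 = 00001111

00011110 11000100 10000001 10001011 11101101 11010000 00110011 10100100 00001111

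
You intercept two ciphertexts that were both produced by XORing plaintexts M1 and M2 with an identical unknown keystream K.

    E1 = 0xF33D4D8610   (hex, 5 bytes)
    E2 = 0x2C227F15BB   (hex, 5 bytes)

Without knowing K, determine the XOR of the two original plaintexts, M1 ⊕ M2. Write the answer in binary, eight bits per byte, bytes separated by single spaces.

11011111 00011111 00110010 10010011 10101011

E1 ⊕ E2 = (M1 ⊕ K) ⊕ (M2 ⊕ K) = M1 ⊕ M2 — the shared key cancels under XOR.
byte 0: f3 XOR 2c = df
byte 1: 3d XOR 22 = 1f
byte 2: 4d XOR 7f = 32
byte 3: 86 XOR 15 = 93
byte 4: 10 XOR bb = ab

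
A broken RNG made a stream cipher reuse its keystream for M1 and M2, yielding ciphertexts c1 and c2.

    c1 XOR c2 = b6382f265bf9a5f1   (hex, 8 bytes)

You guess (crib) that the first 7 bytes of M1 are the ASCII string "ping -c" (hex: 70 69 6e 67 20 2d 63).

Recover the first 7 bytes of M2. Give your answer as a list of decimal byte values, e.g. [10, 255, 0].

Since c1 ⊕ c2 = M1 ⊕ M2, XORing with the guessed M1 bytes yields the corresponding M2 bytes: M2 = (c1 ⊕ c2) ⊕ M1.
182 xor 112 = 198
 56 xor 105 =  81
 47 xor 110 =  65
 38 xor 103 =  65
 91 xor  32 = 123
249 xor  45 = 212
165 xor  99 = 198

[198, 81, 65, 65, 123, 212, 198]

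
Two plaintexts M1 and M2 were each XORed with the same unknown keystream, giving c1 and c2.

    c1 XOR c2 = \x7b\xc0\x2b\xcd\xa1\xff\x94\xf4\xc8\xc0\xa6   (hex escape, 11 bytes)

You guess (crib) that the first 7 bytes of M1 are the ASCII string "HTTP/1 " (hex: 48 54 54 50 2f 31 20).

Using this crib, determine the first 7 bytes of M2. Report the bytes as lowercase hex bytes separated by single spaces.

33 94 7f 9d 8e ce b4

Since c1 ⊕ c2 = M1 ⊕ M2, XORing with the guessed M1 bytes yields the corresponding M2 bytes: M2 = (c1 ⊕ c2) ⊕ M1.
01111011 XOR 01001000 = 00110011
11000000 XOR 01010100 = 10010100
00101011 XOR 01010100 = 01111111
11001101 XOR 01010000 = 10011101
10100001 XOR 00101111 = 10001110
11111111 XOR 00110001 = 11001110
10010100 XOR 00100000 = 10110100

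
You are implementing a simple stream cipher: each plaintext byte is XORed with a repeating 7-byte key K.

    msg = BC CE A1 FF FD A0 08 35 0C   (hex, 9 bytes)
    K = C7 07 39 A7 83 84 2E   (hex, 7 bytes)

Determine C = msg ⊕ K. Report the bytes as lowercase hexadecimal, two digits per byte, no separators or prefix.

The 7-byte key repeats, so the effective keystream is c7 07 39 a7 83 84 2e c7 07.
byte 0: bc XOR c7 = 7b
byte 1: ce XOR 07 = c9
byte 2: a1 XOR 39 = 98
byte 3: ff XOR a7 = 58
byte 4: fd XOR 83 = 7e
byte 5: a0 XOR 84 = 24
byte 6: 08 XOR 2e = 26
byte 7: 35 XOR c7 = f2
byte 8: 0c XOR 07 = 0b

7bc998587e2426f20b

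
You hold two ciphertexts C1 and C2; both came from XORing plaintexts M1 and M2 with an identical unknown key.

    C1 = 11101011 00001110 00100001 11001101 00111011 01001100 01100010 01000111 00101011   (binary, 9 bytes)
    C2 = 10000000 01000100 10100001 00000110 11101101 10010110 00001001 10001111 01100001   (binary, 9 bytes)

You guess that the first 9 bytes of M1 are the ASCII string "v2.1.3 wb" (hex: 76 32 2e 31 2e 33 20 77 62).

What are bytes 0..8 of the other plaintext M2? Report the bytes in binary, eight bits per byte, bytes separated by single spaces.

00011101 01111000 10101110 11111010 11111000 11101001 01001011 10111111 00101000

First, C1 ⊕ C2 = (M1 ⊕ K) ⊕ (M2 ⊕ K) = M1 ⊕ M2, so the key drops out. Then M2 = (M1 ⊕ M2) ⊕ M1 over the first 9 bytes.
byte 0: (eb XOR 80) XOR 76 = 6b XOR 76 = 1d
byte 1: (0e XOR 44) XOR 32 = 4a XOR 32 = 78
byte 2: (21 XOR a1) XOR 2e = 80 XOR 2e = ae
byte 3: (cd XOR 06) XOR 31 = cb XOR 31 = fa
byte 4: (3b XOR ed) XOR 2e = d6 XOR 2e = f8
byte 5: (4c XOR 96) XOR 33 = da XOR 33 = e9
byte 6: (62 XOR 09) XOR 20 = 6b XOR 20 = 4b
byte 7: (47 XOR 8f) XOR 77 = c8 XOR 77 = bf
byte 8: (2b XOR 61) XOR 62 = 4a XOR 62 = 28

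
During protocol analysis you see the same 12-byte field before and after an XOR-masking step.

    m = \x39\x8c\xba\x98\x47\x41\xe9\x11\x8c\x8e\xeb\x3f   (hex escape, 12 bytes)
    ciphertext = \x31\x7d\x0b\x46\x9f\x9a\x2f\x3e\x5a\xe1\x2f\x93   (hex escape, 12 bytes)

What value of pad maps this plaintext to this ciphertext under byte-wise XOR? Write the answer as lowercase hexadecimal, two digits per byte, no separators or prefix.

Since ciphertext = m ⊕ pad, XORing both sides with m gives pad = m ⊕ ciphertext.
byte 0: 39 XOR 31 = 08
byte 1: 8c XOR 7d = f1
byte 2: ba XOR 0b = b1
byte 3: 98 XOR 46 = de
byte 4: 47 XOR 9f = d8
byte 5: 41 XOR 9a = db
byte 6: e9 XOR 2f = c6
byte 7: 11 XOR 3e = 2f
byte 8: 8c XOR 5a = d6
byte 9: 8e XOR e1 = 6f
byte 10: eb XOR 2f = c4
byte 11: 3f XOR 93 = ac

08f1b1ded8dbc62fd66fc4ac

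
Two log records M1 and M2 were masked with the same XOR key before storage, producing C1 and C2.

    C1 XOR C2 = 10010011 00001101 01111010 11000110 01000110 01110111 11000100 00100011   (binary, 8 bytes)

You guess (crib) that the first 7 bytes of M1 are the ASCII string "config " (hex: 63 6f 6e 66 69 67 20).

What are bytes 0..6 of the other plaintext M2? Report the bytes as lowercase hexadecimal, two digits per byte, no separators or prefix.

Since C1 ⊕ C2 = M1 ⊕ M2, XORing with the guessed M1 bytes yields the corresponding M2 bytes: M2 = (C1 ⊕ C2) ⊕ M1.
93 XOR 63 = f0
0d XOR 6f = 62
7a XOR 6e = 14
c6 XOR 66 = a0
46 XOR 69 = 2f
77 XOR 67 = 10
c4 XOR 20 = e4

f06214a02f10e4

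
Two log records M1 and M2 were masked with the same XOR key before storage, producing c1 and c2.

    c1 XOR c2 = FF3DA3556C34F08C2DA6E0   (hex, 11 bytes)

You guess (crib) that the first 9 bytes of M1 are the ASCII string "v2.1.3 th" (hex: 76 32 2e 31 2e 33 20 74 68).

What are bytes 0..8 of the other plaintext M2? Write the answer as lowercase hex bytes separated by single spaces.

Since c1 ⊕ c2 = M1 ⊕ M2, XORing with the guessed M1 bytes yields the corresponding M2 bytes: M2 = (c1 ⊕ c2) ⊕ M1.
byte 0: ff ⊕ 76 = 89
byte 1: 3d ⊕ 32 = 0f
byte 2: a3 ⊕ 2e = 8d
byte 3: 55 ⊕ 31 = 64
byte 4: 6c ⊕ 2e = 42
byte 5: 34 ⊕ 33 = 07
byte 6: f0 ⊕ 20 = d0
byte 7: 8c ⊕ 74 = f8
byte 8: 2d ⊕ 68 = 45

89 0f 8d 64 42 07 d0 f8 45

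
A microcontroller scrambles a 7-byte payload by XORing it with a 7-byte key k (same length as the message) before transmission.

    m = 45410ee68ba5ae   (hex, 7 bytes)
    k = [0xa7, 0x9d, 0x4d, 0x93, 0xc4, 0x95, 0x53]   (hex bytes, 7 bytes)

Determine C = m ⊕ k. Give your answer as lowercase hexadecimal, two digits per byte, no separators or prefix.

XOR is its own inverse, so applying the key byte-wise gives the result directly.
byte 0: 01000101 ⊕ 10100111 = 11100010
byte 1: 01000001 ⊕ 10011101 = 11011100
byte 2: 00001110 ⊕ 01001101 = 01000011
byte 3: 11100110 ⊕ 10010011 = 01110101
byte 4: 10001011 ⊕ 11000100 = 01001111
byte 5: 10100101 ⊕ 10010101 = 00110000
byte 6: 10101110 ⊕ 01010011 = 11111101

e2dc43754f30fd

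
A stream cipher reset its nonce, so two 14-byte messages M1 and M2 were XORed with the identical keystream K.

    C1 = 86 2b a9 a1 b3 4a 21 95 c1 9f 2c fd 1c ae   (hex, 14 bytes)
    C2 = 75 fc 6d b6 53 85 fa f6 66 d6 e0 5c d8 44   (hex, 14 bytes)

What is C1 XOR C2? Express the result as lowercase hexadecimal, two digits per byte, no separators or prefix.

C1 ⊕ C2 = (M1 ⊕ K) ⊕ (M2 ⊕ K) = M1 ⊕ M2 — the shared key cancels under XOR.
86 XOR 75 = f3
2b XOR fc = d7
a9 XOR 6d = c4
a1 XOR b6 = 17
b3 XOR 53 = e0
4a XOR 85 = cf
21 XOR fa = db
95 XOR f6 = 63
c1 XOR 66 = a7
9f XOR d6 = 49
2c XOR e0 = cc
fd XOR 5c = a1
1c XOR d8 = c4
ae XOR 44 = ea

f3d7c417e0cfdb63a749cca1c4ea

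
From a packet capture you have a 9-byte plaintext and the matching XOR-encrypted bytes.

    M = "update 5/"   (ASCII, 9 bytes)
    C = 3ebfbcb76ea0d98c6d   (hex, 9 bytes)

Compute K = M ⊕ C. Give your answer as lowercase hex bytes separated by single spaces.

4b cf d8 d6 1a c5 f9 b9 42

Since C = M ⊕ K, XORing both sides with M gives K = M ⊕ C.
75 ^ 3e = 4b
70 ^ bf = cf
64 ^ bc = d8
61 ^ b7 = d6
74 ^ 6e = 1a
65 ^ a0 = c5
20 ^ d9 = f9
35 ^ 8c = b9
2f ^ 6d = 42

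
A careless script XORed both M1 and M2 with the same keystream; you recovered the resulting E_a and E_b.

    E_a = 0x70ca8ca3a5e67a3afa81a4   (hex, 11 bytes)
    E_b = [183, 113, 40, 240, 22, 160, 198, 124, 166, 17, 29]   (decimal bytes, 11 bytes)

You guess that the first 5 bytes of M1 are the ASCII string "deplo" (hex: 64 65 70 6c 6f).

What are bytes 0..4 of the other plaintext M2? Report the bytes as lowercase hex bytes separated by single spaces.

a3 de d4 3f dc

First, E_a ⊕ E_b = (M1 ⊕ K) ⊕ (M2 ⊕ K) = M1 ⊕ M2, so the key drops out. Then M2 = (M1 ⊕ M2) ⊕ M1 over the first 5 bytes.
byte 0: (70 XOR b7) XOR 64 = c7 XOR 64 = a3
byte 1: (ca XOR 71) XOR 65 = bb XOR 65 = de
byte 2: (8c XOR 28) XOR 70 = a4 XOR 70 = d4
byte 3: (a3 XOR f0) XOR 6c = 53 XOR 6c = 3f
byte 4: (a5 XOR 16) XOR 6f = b3 XOR 6f = dc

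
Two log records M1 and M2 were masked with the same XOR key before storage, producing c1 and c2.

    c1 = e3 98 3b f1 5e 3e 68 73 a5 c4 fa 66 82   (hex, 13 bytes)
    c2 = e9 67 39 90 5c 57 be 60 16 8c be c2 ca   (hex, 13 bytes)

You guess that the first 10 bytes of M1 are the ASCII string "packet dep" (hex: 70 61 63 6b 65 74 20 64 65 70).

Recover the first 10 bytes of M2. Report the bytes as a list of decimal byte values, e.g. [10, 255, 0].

[122, 158, 97, 10, 103, 29, 246, 119, 214, 56]

First, c1 ⊕ c2 = (M1 ⊕ K) ⊕ (M2 ⊕ K) = M1 ⊕ M2, so the key drops out. Then M2 = (M1 ⊕ M2) ⊕ M1 over the first 10 bytes.
byte 0: (e3 xor e9) xor 70 = 0a xor 70 = 7a
byte 1: (98 xor 67) xor 61 = ff xor 61 = 9e
byte 2: (3b xor 39) xor 63 = 02 xor 63 = 61
byte 3: (f1 xor 90) xor 6b = 61 xor 6b = 0a
byte 4: (5e xor 5c) xor 65 = 02 xor 65 = 67
byte 5: (3e xor 57) xor 74 = 69 xor 74 = 1d
byte 6: (68 xor be) xor 20 = d6 xor 20 = f6
byte 7: (73 xor 60) xor 64 = 13 xor 64 = 77
byte 8: (a5 xor 16) xor 65 = b3 xor 65 = d6
byte 9: (c4 xor 8c) xor 70 = 48 xor 70 = 38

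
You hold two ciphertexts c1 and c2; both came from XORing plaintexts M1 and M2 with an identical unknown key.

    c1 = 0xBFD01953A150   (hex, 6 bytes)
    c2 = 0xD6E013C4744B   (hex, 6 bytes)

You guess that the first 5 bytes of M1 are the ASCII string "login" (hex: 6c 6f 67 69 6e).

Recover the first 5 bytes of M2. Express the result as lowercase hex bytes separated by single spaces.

First, c1 ⊕ c2 = (M1 ⊕ K) ⊕ (M2 ⊕ K) = M1 ⊕ M2, so the key drops out. Then M2 = (M1 ⊕ M2) ⊕ M1 over the first 5 bytes.
byte 0: (bf ⊕ d6) ⊕ 6c = 69 ⊕ 6c = 05
byte 1: (d0 ⊕ e0) ⊕ 6f = 30 ⊕ 6f = 5f
byte 2: (19 ⊕ 13) ⊕ 67 = 0a ⊕ 67 = 6d
byte 3: (53 ⊕ c4) ⊕ 69 = 97 ⊕ 69 = fe
byte 4: (a1 ⊕ 74) ⊕ 6e = d5 ⊕ 6e = bb

05 5f 6d fe bb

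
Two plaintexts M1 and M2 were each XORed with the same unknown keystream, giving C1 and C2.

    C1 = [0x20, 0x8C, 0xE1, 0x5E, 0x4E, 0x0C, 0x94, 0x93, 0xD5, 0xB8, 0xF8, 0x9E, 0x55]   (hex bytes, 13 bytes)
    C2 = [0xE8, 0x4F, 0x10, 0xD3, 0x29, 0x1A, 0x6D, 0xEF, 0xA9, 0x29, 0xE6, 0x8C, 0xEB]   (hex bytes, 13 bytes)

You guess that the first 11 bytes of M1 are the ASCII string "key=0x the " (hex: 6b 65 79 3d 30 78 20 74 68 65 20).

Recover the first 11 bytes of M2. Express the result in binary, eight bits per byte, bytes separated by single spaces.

First, C1 ⊕ C2 = (M1 ⊕ K) ⊕ (M2 ⊕ K) = M1 ⊕ M2, so the key drops out. Then M2 = (M1 ⊕ M2) ⊕ M1 over the first 11 bytes.
byte 0: (20 ^ e8) ^ 6b = c8 ^ 6b = a3
byte 1: (8c ^ 4f) ^ 65 = c3 ^ 65 = a6
byte 2: (e1 ^ 10) ^ 79 = f1 ^ 79 = 88
byte 3: (5e ^ d3) ^ 3d = 8d ^ 3d = b0
byte 4: (4e ^ 29) ^ 30 = 67 ^ 30 = 57
byte 5: (0c ^ 1a) ^ 78 = 16 ^ 78 = 6e
byte 6: (94 ^ 6d) ^ 20 = f9 ^ 20 = d9
byte 7: (93 ^ ef) ^ 74 = 7c ^ 74 = 08
byte 8: (d5 ^ a9) ^ 68 = 7c ^ 68 = 14
byte 9: (b8 ^ 29) ^ 65 = 91 ^ 65 = f4
byte 10: (f8 ^ e6) ^ 20 = 1e ^ 20 = 3e

10100011 10100110 10001000 10110000 01010111 01101110 11011001 00001000 00010100 11110100 00111110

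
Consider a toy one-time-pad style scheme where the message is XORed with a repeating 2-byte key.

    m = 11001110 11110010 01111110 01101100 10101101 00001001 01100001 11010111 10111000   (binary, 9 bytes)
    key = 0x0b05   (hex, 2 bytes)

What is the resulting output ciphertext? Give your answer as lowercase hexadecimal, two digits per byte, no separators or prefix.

c5f77569a60c6ad2b3

The 2-byte key repeats, so the effective keystream is 0b 05 0b 05 0b 05 0b 05 0b.
byte 0: ce XOR 0b = c5
byte 1: f2 XOR 05 = f7
byte 2: 7e XOR 0b = 75
byte 3: 6c XOR 05 = 69
byte 4: ad XOR 0b = a6
byte 5: 09 XOR 05 = 0c
byte 6: 61 XOR 0b = 6a
byte 7: d7 XOR 05 = d2
byte 8: b8 XOR 0b = b3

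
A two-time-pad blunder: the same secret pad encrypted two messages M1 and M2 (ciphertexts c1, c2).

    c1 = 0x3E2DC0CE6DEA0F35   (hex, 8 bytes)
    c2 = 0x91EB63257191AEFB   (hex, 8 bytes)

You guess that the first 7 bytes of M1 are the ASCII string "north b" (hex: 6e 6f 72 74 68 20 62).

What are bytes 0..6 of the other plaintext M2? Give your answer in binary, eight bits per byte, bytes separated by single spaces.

First, c1 ⊕ c2 = (M1 ⊕ K) ⊕ (M2 ⊕ K) = M1 ⊕ M2, so the key drops out. Then M2 = (M1 ⊕ M2) ⊕ M1 over the first 7 bytes.
byte 0: (3e xor 91) xor 6e = af xor 6e = c1
byte 1: (2d xor eb) xor 6f = c6 xor 6f = a9
byte 2: (c0 xor 63) xor 72 = a3 xor 72 = d1
byte 3: (ce xor 25) xor 74 = eb xor 74 = 9f
byte 4: (6d xor 71) xor 68 = 1c xor 68 = 74
byte 5: (ea xor 91) xor 20 = 7b xor 20 = 5b
byte 6: (0f xor ae) xor 62 = a1 xor 62 = c3

11000001 10101001 11010001 10011111 01110100 01011011 11000011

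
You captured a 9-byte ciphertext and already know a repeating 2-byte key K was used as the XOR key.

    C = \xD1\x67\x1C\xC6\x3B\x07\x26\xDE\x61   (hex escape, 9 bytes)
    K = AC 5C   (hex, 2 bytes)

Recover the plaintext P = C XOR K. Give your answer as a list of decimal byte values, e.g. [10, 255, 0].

The 2-byte key repeats, so the effective keystream is ac 5c ac 5c ac 5c ac 5c ac.
byte 0: d1 xor ac = 7d
byte 1: 67 xor 5c = 3b
byte 2: 1c xor ac = b0
byte 3: c6 xor 5c = 9a
byte 4: 3b xor ac = 97
byte 5: 07 xor 5c = 5b
byte 6: 26 xor ac = 8a
byte 7: de xor 5c = 82
byte 8: 61 xor ac = cd

[125, 59, 176, 154, 151, 91, 138, 130, 205]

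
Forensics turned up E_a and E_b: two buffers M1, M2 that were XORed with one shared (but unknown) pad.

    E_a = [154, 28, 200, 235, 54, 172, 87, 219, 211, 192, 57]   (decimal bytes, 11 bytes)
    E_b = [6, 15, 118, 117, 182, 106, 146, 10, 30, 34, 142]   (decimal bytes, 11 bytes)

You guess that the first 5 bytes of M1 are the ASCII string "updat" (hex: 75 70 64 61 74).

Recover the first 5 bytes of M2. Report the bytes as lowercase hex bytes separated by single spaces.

e9 63 da ff f4

First, E_a ⊕ E_b = (M1 ⊕ K) ⊕ (M2 ⊕ K) = M1 ⊕ M2, so the key drops out. Then M2 = (M1 ⊕ M2) ⊕ M1 over the first 5 bytes.
byte 0: (9a XOR 06) XOR 75 = 9c XOR 75 = e9
byte 1: (1c XOR 0f) XOR 70 = 13 XOR 70 = 63
byte 2: (c8 XOR 76) XOR 64 = be XOR 64 = da
byte 3: (eb XOR 75) XOR 61 = 9e XOR 61 = ff
byte 4: (36 XOR b6) XOR 74 = 80 XOR 74 = f4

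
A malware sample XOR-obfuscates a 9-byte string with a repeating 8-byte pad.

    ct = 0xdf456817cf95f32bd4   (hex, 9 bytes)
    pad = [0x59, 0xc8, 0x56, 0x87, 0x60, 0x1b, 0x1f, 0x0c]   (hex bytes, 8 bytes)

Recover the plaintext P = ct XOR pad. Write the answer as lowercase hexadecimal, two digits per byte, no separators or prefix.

868d3e90af8eec278d

The 8-byte key repeats, so the effective keystream is 59 c8 56 87 60 1b 1f 0c 59.
byte 0: df ⊕ 59 = 86
byte 1: 45 ⊕ c8 = 8d
byte 2: 68 ⊕ 56 = 3e
byte 3: 17 ⊕ 87 = 90
byte 4: cf ⊕ 60 = af
byte 5: 95 ⊕ 1b = 8e
byte 6: f3 ⊕ 1f = ec
byte 7: 2b ⊕ 0c = 27
byte 8: d4 ⊕ 59 = 8d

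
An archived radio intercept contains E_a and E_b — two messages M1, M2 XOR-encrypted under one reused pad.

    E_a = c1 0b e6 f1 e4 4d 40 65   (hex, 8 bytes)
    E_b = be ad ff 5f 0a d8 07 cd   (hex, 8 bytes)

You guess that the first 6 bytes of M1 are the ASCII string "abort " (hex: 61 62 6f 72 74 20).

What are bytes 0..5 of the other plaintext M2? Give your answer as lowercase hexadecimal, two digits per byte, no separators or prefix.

First, E_a ⊕ E_b = (M1 ⊕ K) ⊕ (M2 ⊕ K) = M1 ⊕ M2, so the key drops out. Then M2 = (M1 ⊕ M2) ⊕ M1 over the first 6 bytes.
byte 0: (c1 ⊕ be) ⊕ 61 = 7f ⊕ 61 = 1e
byte 1: (0b ⊕ ad) ⊕ 62 = a6 ⊕ 62 = c4
byte 2: (e6 ⊕ ff) ⊕ 6f = 19 ⊕ 6f = 76
byte 3: (f1 ⊕ 5f) ⊕ 72 = ae ⊕ 72 = dc
byte 4: (e4 ⊕ 0a) ⊕ 74 = ee ⊕ 74 = 9a
byte 5: (4d ⊕ d8) ⊕ 20 = 95 ⊕ 20 = b5

1ec476dc9ab5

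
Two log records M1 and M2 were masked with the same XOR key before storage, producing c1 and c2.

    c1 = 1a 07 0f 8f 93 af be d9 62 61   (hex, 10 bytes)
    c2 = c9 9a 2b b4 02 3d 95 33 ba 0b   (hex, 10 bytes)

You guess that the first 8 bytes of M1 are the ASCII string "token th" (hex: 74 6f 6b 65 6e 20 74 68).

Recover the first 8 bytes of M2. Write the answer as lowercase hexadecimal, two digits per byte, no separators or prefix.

First, c1 ⊕ c2 = (M1 ⊕ K) ⊕ (M2 ⊕ K) = M1 ⊕ M2, so the key drops out. Then M2 = (M1 ⊕ M2) ⊕ M1 over the first 8 bytes.
byte 0: (1a xor c9) xor 74 = d3 xor 74 = a7
byte 1: (07 xor 9a) xor 6f = 9d xor 6f = f2
byte 2: (0f xor 2b) xor 6b = 24 xor 6b = 4f
byte 3: (8f xor b4) xor 65 = 3b xor 65 = 5e
byte 4: (93 xor 02) xor 6e = 91 xor 6e = ff
byte 5: (af xor 3d) xor 20 = 92 xor 20 = b2
byte 6: (be xor 95) xor 74 = 2b xor 74 = 5f
byte 7: (d9 xor 33) xor 68 = ea xor 68 = 82

a7f24f5effb25f82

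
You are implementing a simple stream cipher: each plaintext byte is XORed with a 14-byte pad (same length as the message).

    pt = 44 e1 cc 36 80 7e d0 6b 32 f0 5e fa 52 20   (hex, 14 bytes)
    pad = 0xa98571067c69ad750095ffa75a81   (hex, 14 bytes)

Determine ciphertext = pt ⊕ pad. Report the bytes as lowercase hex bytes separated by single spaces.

44 xor a9 = ed
e1 xor 85 = 64
cc xor 71 = bd
36 xor 06 = 30
80 xor 7c = fc
7e xor 69 = 17
d0 xor ad = 7d
6b xor 75 = 1e
32 xor 00 = 32
f0 xor 95 = 65
5e xor ff = a1
fa xor a7 = 5d
52 xor 5a = 08
20 xor 81 = a1

ed 64 bd 30 fc 17 7d 1e 32 65 a1 5d 08 a1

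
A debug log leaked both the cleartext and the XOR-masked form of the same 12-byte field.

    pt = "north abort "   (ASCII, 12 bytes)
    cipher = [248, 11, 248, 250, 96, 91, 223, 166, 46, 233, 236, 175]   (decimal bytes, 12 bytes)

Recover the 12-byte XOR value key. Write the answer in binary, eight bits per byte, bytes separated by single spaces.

Since cipher = pt ⊕ key, XORing both sides with pt gives key = pt ⊕ cipher.
6e XOR f8 = 96
6f XOR 0b = 64
72 XOR f8 = 8a
74 XOR fa = 8e
68 XOR 60 = 08
20 XOR 5b = 7b
61 XOR df = be
62 XOR a6 = c4
6f XOR 2e = 41
72 XOR e9 = 9b
74 XOR ec = 98
20 XOR af = 8f

10010110 01100100 10001010 10001110 00001000 01111011 10111110 11000100 01000001 10011011 10011000 10001111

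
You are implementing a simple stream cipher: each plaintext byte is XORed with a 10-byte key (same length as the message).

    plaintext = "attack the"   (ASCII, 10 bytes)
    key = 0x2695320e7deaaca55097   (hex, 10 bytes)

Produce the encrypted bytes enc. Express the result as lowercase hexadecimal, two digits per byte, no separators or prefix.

47e1466f1e818cd138f2

XOR is its own inverse, so applying the key byte-wise gives the result directly.
 97 ^  38 =  71
116 ^ 149 = 225
116 ^  50 =  70
 97 ^  14 = 111
 99 ^ 125 =  30
107 ^ 234 = 129
 32 ^ 172 = 140
116 ^ 165 = 209
104 ^  80 =  56
101 ^ 151 = 242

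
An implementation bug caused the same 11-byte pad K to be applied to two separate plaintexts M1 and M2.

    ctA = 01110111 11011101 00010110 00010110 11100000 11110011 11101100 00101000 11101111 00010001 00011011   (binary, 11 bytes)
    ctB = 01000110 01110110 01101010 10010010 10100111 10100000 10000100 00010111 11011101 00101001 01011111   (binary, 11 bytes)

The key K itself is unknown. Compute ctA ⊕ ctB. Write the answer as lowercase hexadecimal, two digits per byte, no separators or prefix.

31ab7c844753683f323844

ctA ⊕ ctB = (M1 ⊕ K) ⊕ (M2 ⊕ K) = M1 ⊕ M2 — the shared key cancels under XOR.
77 XOR 46 = 31
dd XOR 76 = ab
16 XOR 6a = 7c
16 XOR 92 = 84
e0 XOR a7 = 47
f3 XOR a0 = 53
ec XOR 84 = 68
28 XOR 17 = 3f
ef XOR dd = 32
11 XOR 29 = 38
1b XOR 5f = 44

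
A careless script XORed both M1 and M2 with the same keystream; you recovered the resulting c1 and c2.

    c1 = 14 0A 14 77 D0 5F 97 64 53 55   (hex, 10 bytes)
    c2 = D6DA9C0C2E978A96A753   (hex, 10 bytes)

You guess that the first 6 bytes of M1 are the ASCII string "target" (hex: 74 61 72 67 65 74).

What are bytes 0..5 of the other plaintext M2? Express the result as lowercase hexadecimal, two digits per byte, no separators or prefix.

b6b1fa1c9bbc

First, c1 ⊕ c2 = (M1 ⊕ K) ⊕ (M2 ⊕ K) = M1 ⊕ M2, so the key drops out. Then M2 = (M1 ⊕ M2) ⊕ M1 over the first 6 bytes.
byte 0: (14 ⊕ d6) ⊕ 74 = c2 ⊕ 74 = b6
byte 1: (0a ⊕ da) ⊕ 61 = d0 ⊕ 61 = b1
byte 2: (14 ⊕ 9c) ⊕ 72 = 88 ⊕ 72 = fa
byte 3: (77 ⊕ 0c) ⊕ 67 = 7b ⊕ 67 = 1c
byte 4: (d0 ⊕ 2e) ⊕ 65 = fe ⊕ 65 = 9b
byte 5: (5f ⊕ 97) ⊕ 74 = c8 ⊕ 74 = bc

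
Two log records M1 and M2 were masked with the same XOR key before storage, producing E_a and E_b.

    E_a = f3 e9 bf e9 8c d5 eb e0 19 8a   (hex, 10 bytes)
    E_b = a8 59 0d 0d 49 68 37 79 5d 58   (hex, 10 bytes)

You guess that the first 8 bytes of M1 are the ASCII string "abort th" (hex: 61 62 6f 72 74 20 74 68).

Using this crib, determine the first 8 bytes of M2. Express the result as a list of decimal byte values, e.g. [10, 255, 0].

[58, 210, 221, 150, 177, 157, 168, 241]

First, E_a ⊕ E_b = (M1 ⊕ K) ⊕ (M2 ⊕ K) = M1 ⊕ M2, so the key drops out. Then M2 = (M1 ⊕ M2) ⊕ M1 over the first 8 bytes.
byte 0: (f3 ⊕ a8) ⊕ 61 = 5b ⊕ 61 = 3a
byte 1: (e9 ⊕ 59) ⊕ 62 = b0 ⊕ 62 = d2
byte 2: (bf ⊕ 0d) ⊕ 6f = b2 ⊕ 6f = dd
byte 3: (e9 ⊕ 0d) ⊕ 72 = e4 ⊕ 72 = 96
byte 4: (8c ⊕ 49) ⊕ 74 = c5 ⊕ 74 = b1
byte 5: (d5 ⊕ 68) ⊕ 20 = bd ⊕ 20 = 9d
byte 6: (eb ⊕ 37) ⊕ 74 = dc ⊕ 74 = a8
byte 7: (e0 ⊕ 79) ⊕ 68 = 99 ⊕ 68 = f1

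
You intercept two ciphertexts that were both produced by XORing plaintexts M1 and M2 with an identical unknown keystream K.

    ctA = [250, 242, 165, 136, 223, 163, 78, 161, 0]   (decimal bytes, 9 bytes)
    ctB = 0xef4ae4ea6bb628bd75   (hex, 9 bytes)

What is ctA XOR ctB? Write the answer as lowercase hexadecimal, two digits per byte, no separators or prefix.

ctA ⊕ ctB = (M1 ⊕ K) ⊕ (M2 ⊕ K) = M1 ⊕ M2 — the shared key cancels under XOR.
fa ⊕ ef = 15
f2 ⊕ 4a = b8
a5 ⊕ e4 = 41
88 ⊕ ea = 62
df ⊕ 6b = b4
a3 ⊕ b6 = 15
4e ⊕ 28 = 66
a1 ⊕ bd = 1c
00 ⊕ 75 = 75

15b84162b415661c75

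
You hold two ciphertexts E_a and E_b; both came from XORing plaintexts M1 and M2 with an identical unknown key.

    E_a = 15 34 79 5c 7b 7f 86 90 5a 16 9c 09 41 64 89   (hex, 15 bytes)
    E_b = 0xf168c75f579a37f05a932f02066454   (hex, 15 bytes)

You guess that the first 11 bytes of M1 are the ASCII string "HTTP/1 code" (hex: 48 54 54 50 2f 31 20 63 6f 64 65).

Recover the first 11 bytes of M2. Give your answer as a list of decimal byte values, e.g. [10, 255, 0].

First, E_a ⊕ E_b = (M1 ⊕ K) ⊕ (M2 ⊕ K) = M1 ⊕ M2, so the key drops out. Then M2 = (M1 ⊕ M2) ⊕ M1 over the first 11 bytes.
byte 0: (15 XOR f1) XOR 48 = e4 XOR 48 = ac
byte 1: (34 XOR 68) XOR 54 = 5c XOR 54 = 08
byte 2: (79 XOR c7) XOR 54 = be XOR 54 = ea
byte 3: (5c XOR 5f) XOR 50 = 03 XOR 50 = 53
byte 4: (7b XOR 57) XOR 2f = 2c XOR 2f = 03
byte 5: (7f XOR 9a) XOR 31 = e5 XOR 31 = d4
byte 6: (86 XOR 37) XOR 20 = b1 XOR 20 = 91
byte 7: (90 XOR f0) XOR 63 = 60 XOR 63 = 03
byte 8: (5a XOR 5a) XOR 6f = 00 XOR 6f = 6f
byte 9: (16 XOR 93) XOR 64 = 85 XOR 64 = e1
byte 10: (9c XOR 2f) XOR 65 = b3 XOR 65 = d6

[172, 8, 234, 83, 3, 212, 145, 3, 111, 225, 214]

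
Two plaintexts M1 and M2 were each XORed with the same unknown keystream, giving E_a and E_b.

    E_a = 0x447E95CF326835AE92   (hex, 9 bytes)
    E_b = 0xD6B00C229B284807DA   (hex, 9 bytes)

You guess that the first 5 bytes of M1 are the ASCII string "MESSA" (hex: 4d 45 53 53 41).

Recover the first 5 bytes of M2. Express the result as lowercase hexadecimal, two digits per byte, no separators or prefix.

First, E_a ⊕ E_b = (M1 ⊕ K) ⊕ (M2 ⊕ K) = M1 ⊕ M2, so the key drops out. Then M2 = (M1 ⊕ M2) ⊕ M1 over the first 5 bytes.
byte 0: (44 ⊕ d6) ⊕ 4d = 92 ⊕ 4d = df
byte 1: (7e ⊕ b0) ⊕ 45 = ce ⊕ 45 = 8b
byte 2: (95 ⊕ 0c) ⊕ 53 = 99 ⊕ 53 = ca
byte 3: (cf ⊕ 22) ⊕ 53 = ed ⊕ 53 = be
byte 4: (32 ⊕ 9b) ⊕ 41 = a9 ⊕ 41 = e8

df8bcabee8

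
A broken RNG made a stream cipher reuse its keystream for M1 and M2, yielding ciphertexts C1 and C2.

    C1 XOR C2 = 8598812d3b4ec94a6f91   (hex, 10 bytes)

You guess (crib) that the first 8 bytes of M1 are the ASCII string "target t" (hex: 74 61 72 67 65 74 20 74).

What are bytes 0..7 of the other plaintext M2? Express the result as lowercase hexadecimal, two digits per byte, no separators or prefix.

f1f9f34a5e3ae93e

Since C1 ⊕ C2 = M1 ⊕ M2, XORing with the guessed M1 bytes yields the corresponding M2 bytes: M2 = (C1 ⊕ C2) ⊕ M1.
byte 0: 85 ⊕ 74 = f1
byte 1: 98 ⊕ 61 = f9
byte 2: 81 ⊕ 72 = f3
byte 3: 2d ⊕ 67 = 4a
byte 4: 3b ⊕ 65 = 5e
byte 5: 4e ⊕ 74 = 3a
byte 6: c9 ⊕ 20 = e9
byte 7: 4a ⊕ 74 = 3e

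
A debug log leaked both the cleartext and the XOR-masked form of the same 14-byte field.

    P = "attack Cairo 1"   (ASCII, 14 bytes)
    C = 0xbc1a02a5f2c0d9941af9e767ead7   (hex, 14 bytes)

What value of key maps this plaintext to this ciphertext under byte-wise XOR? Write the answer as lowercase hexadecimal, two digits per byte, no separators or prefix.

dd6e76c491abf9d77b909508cae6

Since C = P ⊕ key, XORing both sides with P gives key = P ⊕ C.
byte 0:  97 ⊕ 188 = 221
byte 1: 116 ⊕  26 = 110
byte 2: 116 ⊕   2 = 118
byte 3:  97 ⊕ 165 = 196
byte 4:  99 ⊕ 242 = 145
byte 5: 107 ⊕ 192 = 171
byte 6:  32 ⊕ 217 = 249
byte 7:  67 ⊕ 148 = 215
byte 8:  97 ⊕  26 = 123
byte 9: 105 ⊕ 249 = 144
byte 10: 114 ⊕ 231 = 149
byte 11: 111 ⊕ 103 =   8
byte 12:  32 ⊕ 234 = 202
byte 13:  49 ⊕ 215 = 230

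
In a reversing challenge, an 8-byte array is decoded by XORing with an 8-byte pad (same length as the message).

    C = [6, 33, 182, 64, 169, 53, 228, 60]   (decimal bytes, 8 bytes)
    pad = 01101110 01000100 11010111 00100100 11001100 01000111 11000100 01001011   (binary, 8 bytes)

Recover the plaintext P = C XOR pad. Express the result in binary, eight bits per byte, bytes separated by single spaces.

01101000 01100101 01100001 01100100 01100101 01110010 00100000 01110111

XOR is its own inverse, so applying the key byte-wise gives the result directly.
  6 ^ 110 = 104
 33 ^  68 = 101
182 ^ 215 =  97
 64 ^  36 = 100
169 ^ 204 = 101
 53 ^  71 = 114
228 ^ 196 =  32
 60 ^  75 = 119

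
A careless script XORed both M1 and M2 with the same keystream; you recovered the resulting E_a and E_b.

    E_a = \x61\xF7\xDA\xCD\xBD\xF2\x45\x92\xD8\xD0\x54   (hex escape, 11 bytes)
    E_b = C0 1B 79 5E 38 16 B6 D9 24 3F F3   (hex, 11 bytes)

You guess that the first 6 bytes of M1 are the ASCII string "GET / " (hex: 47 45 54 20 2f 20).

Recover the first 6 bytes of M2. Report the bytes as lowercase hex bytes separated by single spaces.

e6 a9 f7 b3 aa c4

First, E_a ⊕ E_b = (M1 ⊕ K) ⊕ (M2 ⊕ K) = M1 ⊕ M2, so the key drops out. Then M2 = (M1 ⊕ M2) ⊕ M1 over the first 6 bytes.
byte 0: (61 ^ c0) ^ 47 = a1 ^ 47 = e6
byte 1: (f7 ^ 1b) ^ 45 = ec ^ 45 = a9
byte 2: (da ^ 79) ^ 54 = a3 ^ 54 = f7
byte 3: (cd ^ 5e) ^ 20 = 93 ^ 20 = b3
byte 4: (bd ^ 38) ^ 2f = 85 ^ 2f = aa
byte 5: (f2 ^ 16) ^ 20 = e4 ^ 20 = c4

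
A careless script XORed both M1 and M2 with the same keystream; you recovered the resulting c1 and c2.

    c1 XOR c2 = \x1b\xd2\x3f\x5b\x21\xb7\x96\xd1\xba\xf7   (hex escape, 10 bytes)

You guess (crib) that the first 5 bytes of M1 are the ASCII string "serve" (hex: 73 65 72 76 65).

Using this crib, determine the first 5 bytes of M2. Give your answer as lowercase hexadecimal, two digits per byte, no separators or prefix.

Since c1 ⊕ c2 = M1 ⊕ M2, XORing with the guessed M1 bytes yields the corresponding M2 bytes: M2 = (c1 ⊕ c2) ⊕ M1.
byte 0: 1b xor 73 = 68
byte 1: d2 xor 65 = b7
byte 2: 3f xor 72 = 4d
byte 3: 5b xor 76 = 2d
byte 4: 21 xor 65 = 44

68b74d2d44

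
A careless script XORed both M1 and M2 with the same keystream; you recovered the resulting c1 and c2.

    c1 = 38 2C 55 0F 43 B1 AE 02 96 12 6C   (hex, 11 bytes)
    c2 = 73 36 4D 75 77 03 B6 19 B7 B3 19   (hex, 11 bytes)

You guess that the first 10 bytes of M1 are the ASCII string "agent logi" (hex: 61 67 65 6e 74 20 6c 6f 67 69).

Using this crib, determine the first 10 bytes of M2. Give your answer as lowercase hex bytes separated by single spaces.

2a 7d 7d 14 40 92 74 74 46 c8

First, c1 ⊕ c2 = (M1 ⊕ K) ⊕ (M2 ⊕ K) = M1 ⊕ M2, so the key drops out. Then M2 = (M1 ⊕ M2) ⊕ M1 over the first 10 bytes.
byte 0: (38 ^ 73) ^ 61 = 4b ^ 61 = 2a
byte 1: (2c ^ 36) ^ 67 = 1a ^ 67 = 7d
byte 2: (55 ^ 4d) ^ 65 = 18 ^ 65 = 7d
byte 3: (0f ^ 75) ^ 6e = 7a ^ 6e = 14
byte 4: (43 ^ 77) ^ 74 = 34 ^ 74 = 40
byte 5: (b1 ^ 03) ^ 20 = b2 ^ 20 = 92
byte 6: (ae ^ b6) ^ 6c = 18 ^ 6c = 74
byte 7: (02 ^ 19) ^ 6f = 1b ^ 6f = 74
byte 8: (96 ^ b7) ^ 67 = 21 ^ 67 = 46
byte 9: (12 ^ b3) ^ 69 = a1 ^ 69 = c8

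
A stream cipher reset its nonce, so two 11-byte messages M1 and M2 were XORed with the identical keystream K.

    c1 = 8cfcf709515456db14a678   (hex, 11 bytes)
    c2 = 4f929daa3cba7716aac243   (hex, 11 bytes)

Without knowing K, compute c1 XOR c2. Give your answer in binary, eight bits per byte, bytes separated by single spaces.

c1 ⊕ c2 = (M1 ⊕ K) ⊕ (M2 ⊕ K) = M1 ⊕ M2 — the shared key cancels under XOR.
byte 0: 8c XOR 4f = c3
byte 1: fc XOR 92 = 6e
byte 2: f7 XOR 9d = 6a
byte 3: 09 XOR aa = a3
byte 4: 51 XOR 3c = 6d
byte 5: 54 XOR ba = ee
byte 6: 56 XOR 77 = 21
byte 7: db XOR 16 = cd
byte 8: 14 XOR aa = be
byte 9: a6 XOR c2 = 64
byte 10: 78 XOR 43 = 3b

11000011 01101110 01101010 10100011 01101101 11101110 00100001 11001101 10111110 01100100 00111011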